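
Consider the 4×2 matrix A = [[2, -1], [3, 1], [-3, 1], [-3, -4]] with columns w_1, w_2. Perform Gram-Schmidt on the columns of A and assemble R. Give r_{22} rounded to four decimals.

r_{22} = 3.9717

w_1 = (2, 3, -3, -3); ‖w_1‖ = 5.5678, so q_1 = (0.3592, 0.5388, -0.5388, -0.5388).
q_1·w_2 = 0.3592·(-1) + 0.5388·1 + (-0.5388)·1 + (-0.5388)·(-4) = 1.7961.
u_2 = w_2 − 1.7961·q_1 = (-1.6452, 0.0323, 1.9677, -3.0323).
r_{22} = ‖u_2‖ = 3.9717.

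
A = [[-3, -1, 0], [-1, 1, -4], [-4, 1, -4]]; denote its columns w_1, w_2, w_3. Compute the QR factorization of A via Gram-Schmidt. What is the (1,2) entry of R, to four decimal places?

w_1 = (-3, -1, -4); ‖w_1‖ = 5.0990, so q_1 = (-0.5883, -0.1961, -0.7845).
r_{12} = q_1·w_2 = -0.3922.

r_{12} = -0.3922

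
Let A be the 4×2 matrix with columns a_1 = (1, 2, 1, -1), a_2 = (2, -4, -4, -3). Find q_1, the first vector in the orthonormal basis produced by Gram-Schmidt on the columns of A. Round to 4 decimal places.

q_1 = (0.3780, 0.7559, 0.3780, -0.3780)

a_1 = (1, 2, 1, -1); ‖a_1‖ = 2.6458, so q_1 = (0.3780, 0.7559, 0.3780, -0.3780).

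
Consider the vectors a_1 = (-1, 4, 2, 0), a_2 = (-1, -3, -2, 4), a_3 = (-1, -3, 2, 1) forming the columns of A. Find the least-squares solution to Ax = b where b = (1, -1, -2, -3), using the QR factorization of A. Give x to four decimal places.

x = (-0.9511, -0.5355, -0.4202)

e_1 = a_1/‖a_1‖ = (-1, 4, 2, 0)/4.5826 = (-0.2182, 0.8729, 0.4364, 0.0000).
r_{12} = e_1·a_2 = -3.2733.
u_2 = a_2 + 3.2733·e_1 = (-1.7143, -0.1429, -0.5714, 4.0000).
‖u_2‖ = 4.3916, so e_2 = (-0.3904, -0.0325, -0.1301, 0.9108).
r_{13} = e_1·a_3 = -1.5275; r_{23} = e_2·a_3 = 1.1386.
u_3 = a_3 + 1.5275·e_1 − 1.1386·e_2 = (-0.8889, -1.6296, 2.8148, -0.0370).
‖u_3‖ = 3.3720, so e_3 = (-0.2636, -0.4833, 0.8348, -0.0110).
Qᵀb = (-1.9640, -2.8301, -1.4169).
Back-substitute: x_3 = -1.4169/3.3720 = -0.4202.
x_2 = (-2.8301 − 1.1386·(-0.4202))/4.3916 = -0.5355.
x_1 = (-1.9640 + 3.2733·(-0.5355) + 1.5275·(-0.4202))/4.5826 = -0.9511.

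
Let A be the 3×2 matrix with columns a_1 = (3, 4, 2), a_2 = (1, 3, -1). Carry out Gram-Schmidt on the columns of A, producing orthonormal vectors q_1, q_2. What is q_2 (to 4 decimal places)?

q_1 = a_1/‖a_1‖ = (3, 4, 2)/5.3852 = (0.5571, 0.7428, 0.3714).
r_{12} = q_1·a_2 = 2.4140.
u_2 = a_2 − 2.4140·q_1 = (-0.3448, 1.2069, -1.8966).
‖u_2‖ = 2.2743, so q_2 = (-0.1516, 0.5307, -0.8339).

q_2 = (-0.1516, 0.5307, -0.8339)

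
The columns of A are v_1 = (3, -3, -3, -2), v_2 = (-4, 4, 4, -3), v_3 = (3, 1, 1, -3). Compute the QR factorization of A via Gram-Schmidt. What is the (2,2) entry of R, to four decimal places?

r_{22} = 5.2885

e_1 = v_1/‖v_1‖ = (3, -3, -3, -2)/5.5678 = (0.5388, -0.5388, -0.5388, -0.3592).
r_{12} = e_1·v_2 = -5.3882.
u_2 = v_2 + 5.3882·e_1 = (-1.0968, 1.0968, 1.0968, -4.9355).
r_{22} = ‖u_2‖ = 5.2885.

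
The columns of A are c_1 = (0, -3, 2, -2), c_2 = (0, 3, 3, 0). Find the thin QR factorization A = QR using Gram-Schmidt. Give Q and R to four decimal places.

c_1 = (0, -3, 2, -2); ‖c_1‖ = 4.1231, so e_1 = (0.0000, -0.7276, 0.4851, -0.4851).
e_1·c_2 = 0.0000·0 + (-0.7276)·3 + 0.4851·3 + (-0.4851)·0 = -0.7276.
u_2 = c_2 + 0.7276·e_1 = (0.0000, 2.4706, 3.3529, -0.3529).
‖u_2‖ = 4.1798, so e_2 = (0.0000, 0.5911, 0.8022, -0.0844).

Q = [[0.0000, 0.0000], [-0.7276, 0.5911], [0.4851, 0.8022], [-0.4851, -0.0844]], R = [[4.1231, -0.7276], [0.0000, 4.1798]]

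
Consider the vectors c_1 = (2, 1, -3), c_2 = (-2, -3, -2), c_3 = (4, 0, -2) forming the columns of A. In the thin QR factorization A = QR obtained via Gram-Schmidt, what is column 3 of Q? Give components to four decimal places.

e_3 = (0.7145, -0.6496, 0.2598)

c_1 = (2, 1, -3); ‖c_1‖ = 3.7417, so e_1 = (0.5345, 0.2673, -0.8018).
e_1·c_2 = 0.5345·(-2) + 0.2673·(-3) + (-0.8018)·(-2) = -0.2673.
u_2 = c_2 + 0.2673·e_1 = (-1.8571, -2.9286, -2.2143).
‖u_2‖ = 4.1144, so e_2 = (-0.4514, -0.7118, -0.5382).
e_1·c_3 = 0.5345·4 + 0.2673·0 + (-0.8018)·(-2) = 3.7417; e_2·c_3 = (-0.4514)·4 + (-0.7118)·0 + (-0.5382)·(-2) = -0.7291.
u_3 = c_3 − 3.7417·e_1 + 0.7291·e_2 = (1.6709, -1.5190, 0.6076).
‖u_3‖ = 2.3385, so e_3 = (0.7145, -0.6496, 0.2598).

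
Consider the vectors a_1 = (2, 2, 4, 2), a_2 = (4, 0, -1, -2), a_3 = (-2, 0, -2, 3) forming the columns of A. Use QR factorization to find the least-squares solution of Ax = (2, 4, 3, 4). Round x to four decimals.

x = (1.3157, 0.3180, 0.8065)

a_1 = (2, 2, 4, 2); ‖a_1‖ = 5.2915, so e_1 = (0.3780, 0.3780, 0.7559, 0.3780).
e_1·a_2 = 0.3780·4 + 0.3780·0 + 0.7559·(-1) + 0.3780·(-2) = 0.0000.
u_2 = a_2 + 0.0000·e_1 = (4.0000, 0.0000, -1.0000, -2.0000).
‖u_2‖ = 4.5826, so e_2 = (0.8729, 0.0000, -0.2182, -0.4364).
e_1·a_3 = 0.3780·(-2) + 0.3780·0 + 0.7559·(-2) + 0.3780·3 = -1.1339; e_2·a_3 = 0.8729·(-2) + 0.0000·0 + (-0.2182)·(-2) + (-0.4364)·3 = -2.6186.
u_3 = a_3 + 1.1339·e_1 + 2.6186·e_2 = (0.7143, 0.4286, -1.7143, 2.2857).
‖u_3‖ = 2.9761, so e_3 = (0.2400, 0.1440, -0.5760, 0.7680).
Qᵀb = (6.0474, -0.6547, 2.4001).
Back-substitute: x_3 = 2.4001/2.9761 = 0.8065.
x_2 = (-0.6547 + 2.6186·0.8065)/4.5826 = 0.3180.
x_1 = (6.0474 + 0.0000·0.3180 + 1.1339·0.8065)/5.2915 = 1.3157.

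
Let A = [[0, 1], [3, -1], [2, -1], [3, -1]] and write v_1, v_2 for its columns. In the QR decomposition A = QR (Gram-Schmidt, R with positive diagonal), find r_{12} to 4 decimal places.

q_1 = v_1/‖v_1‖ = (0, 3, 2, 3)/4.6904 = (0.0000, 0.6396, 0.4264, 0.6396).
r_{12} = q_1·v_2 = -1.7056.

r_{12} = -1.7056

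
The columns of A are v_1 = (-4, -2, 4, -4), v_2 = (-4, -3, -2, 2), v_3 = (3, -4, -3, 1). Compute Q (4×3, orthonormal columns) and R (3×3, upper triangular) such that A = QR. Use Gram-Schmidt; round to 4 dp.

v_1 = (-4, -2, 4, -4); ‖v_1‖ = 7.2111, so e_1 = (-0.5547, -0.2774, 0.5547, -0.5547).
e_1·v_2 = (-0.5547)·(-4) + (-0.2774)·(-3) + 0.5547·(-2) + (-0.5547)·2 = 0.8321.
u_2 = v_2 − 0.8321·e_1 = (-3.5385, -2.7692, -2.4615, 2.4615).
‖u_2‖ = 5.6840, so e_2 = (-0.6225, -0.4872, -0.4331, 0.4331).
e_1·v_3 = (-0.5547)·3 + (-0.2774)·(-4) + 0.5547·(-3) + (-0.5547)·1 = -2.7735; e_2·v_3 = (-0.6225)·3 + (-0.4872)·(-4) + (-0.4331)·(-3) + 0.4331·1 = 1.8135.
u_3 = v_3 + 2.7735·e_1 − 1.8135·e_2 = (2.5905, -3.8857, -0.6762, -1.3238).
‖u_3‖ = 4.9009, so e_3 = (0.5286, -0.7929, -0.1380, -0.2701).

Q = [[-0.5547, -0.6225, 0.5286], [-0.2774, -0.4872, -0.7929], [0.5547, -0.4331, -0.1380], [-0.5547, 0.4331, -0.2701]], R = [[7.2111, 0.8321, -2.7735], [0.0000, 5.6840, 1.8135], [0.0000, 0.0000, 4.9009]]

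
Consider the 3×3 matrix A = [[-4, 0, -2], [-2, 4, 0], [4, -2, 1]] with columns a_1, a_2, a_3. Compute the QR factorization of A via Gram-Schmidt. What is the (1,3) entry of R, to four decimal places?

r_{13} = 2.0000

q_1 = a_1/‖a_1‖ = (-4, -2, 4)/6.0000 = (-0.6667, -0.3333, 0.6667).
r_{13} = q_1·a_3 = 2.0000.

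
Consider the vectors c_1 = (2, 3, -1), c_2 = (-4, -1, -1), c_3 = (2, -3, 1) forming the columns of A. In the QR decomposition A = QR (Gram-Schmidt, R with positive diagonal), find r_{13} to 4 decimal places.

c_1 = (2, 3, -1); ‖c_1‖ = 3.7417, so e_1 = (0.5345, 0.8018, -0.2673).
r_{13} = e_1·c_3 = -1.6036.

r_{13} = -1.6036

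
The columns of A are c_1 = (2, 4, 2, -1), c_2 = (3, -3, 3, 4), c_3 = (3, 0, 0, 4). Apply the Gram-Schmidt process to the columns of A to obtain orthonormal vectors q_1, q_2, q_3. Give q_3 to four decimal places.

c_1 = (2, 4, 2, -1); ‖c_1‖ = 5.0000, so q_1 = (0.4000, 0.8000, 0.4000, -0.2000).
q_1·c_2 = 0.4000·3 + 0.8000·(-3) + 0.4000·3 + (-0.2000)·4 = -0.8000.
u_2 = c_2 + 0.8000·q_1 = (3.3200, -2.3600, 3.3200, 3.8400).
‖u_2‖ = 6.5085, so q_2 = (0.5101, -0.3626, 0.5101, 0.5900).
q_1·c_3 = 0.4000·3 + 0.8000·0 + 0.4000·0 + (-0.2000)·4 = 0.4000; q_2·c_3 = 0.5101·3 + (-0.3626)·0 + 0.5101·0 + 0.5900·4 = 3.8903.
u_3 = c_3 − 0.4000·q_1 − 3.8903·q_2 = (0.8555, 1.0907, -2.1445, 1.7847).
‖u_3‖ = 3.1153, so q_3 = (0.2746, 0.3501, -0.6884, 0.5729).

q_3 = (0.2746, 0.3501, -0.6884, 0.5729)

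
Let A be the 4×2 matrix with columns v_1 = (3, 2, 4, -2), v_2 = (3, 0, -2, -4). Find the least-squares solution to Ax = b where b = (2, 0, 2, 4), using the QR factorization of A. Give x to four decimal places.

x = (0.3425, -0.5890)

v_1 = (3, 2, 4, -2); ‖v_1‖ = 5.7446, so q_1 = (0.5222, 0.3482, 0.6963, -0.3482).
q_1·v_2 = 0.5222·3 + 0.3482·0 + 0.6963·(-2) + (-0.3482)·(-4) = 1.5667.
u_2 = v_2 − 1.5667·q_1 = (2.1818, -0.5455, -3.0909, -3.4545).
‖u_2‖ = 5.1522, so q_2 = (0.4235, -0.1059, -0.5999, -0.6705).
Qᵀb = (1.0445, -3.0349).
Back-substitute: x_2 = -3.0349/5.1522 = -0.5890.
x_1 = (1.0445 − 1.5667·(-0.5890))/5.7446 = 0.3425.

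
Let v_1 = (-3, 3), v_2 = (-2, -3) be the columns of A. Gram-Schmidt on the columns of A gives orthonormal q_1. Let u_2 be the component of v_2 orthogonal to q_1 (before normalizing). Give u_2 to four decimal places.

q_1 = v_1/‖v_1‖ = (-3, 3)/4.2426 = (-0.7071, 0.7071).
r_{12} = q_1·v_2 = -0.7071.
u_2 = v_2 + 0.7071·q_1 = (-2.5000, -2.5000).

u_2 = (-2.5000, -2.5000)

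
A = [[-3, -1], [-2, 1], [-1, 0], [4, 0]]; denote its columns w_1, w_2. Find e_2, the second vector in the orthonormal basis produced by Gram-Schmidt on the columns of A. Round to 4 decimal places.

e_1 = w_1/‖w_1‖ = (-3, -2, -1, 4)/5.4772 = (-0.5477, -0.3651, -0.1826, 0.7303).
r_{12} = e_1·w_2 = 0.1826.
u_2 = w_2 − 0.1826·e_1 = (-0.9000, 1.0667, 0.0333, -0.1333).
‖u_2‖ = 1.4024, so e_2 = (-0.6418, 0.7606, 0.0238, -0.0951).

e_2 = (-0.6418, 0.7606, 0.0238, -0.0951)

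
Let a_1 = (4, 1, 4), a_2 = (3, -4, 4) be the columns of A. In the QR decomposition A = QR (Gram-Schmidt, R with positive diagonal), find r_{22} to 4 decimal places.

r_{22} = 4.8524

a_1 = (4, 1, 4); ‖a_1‖ = 5.7446, so e_1 = (0.6963, 0.1741, 0.6963).
e_1·a_2 = 0.6963·3 + 0.1741·(-4) + 0.6963·4 = 4.1779.
u_2 = a_2 − 4.1779·e_1 = (0.0909, -4.7273, 1.0909).
r_{22} = ‖u_2‖ = 4.8524.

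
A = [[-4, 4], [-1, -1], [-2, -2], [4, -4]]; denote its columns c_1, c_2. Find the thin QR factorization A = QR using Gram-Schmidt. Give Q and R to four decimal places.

Q = [[-0.6576, 0.2599], [-0.1644, -0.4159], [-0.3288, -0.8318], [0.6576, -0.2599]], R = [[6.0828, -4.4388], [0.0000, 4.1590]]

c_1 = (-4, -1, -2, 4); ‖c_1‖ = 6.0828, so e_1 = (-0.6576, -0.1644, -0.3288, 0.6576).
e_1·c_2 = (-0.6576)·4 + (-0.1644)·(-1) + (-0.3288)·(-2) + 0.6576·(-4) = -4.4388.
u_2 = c_2 + 4.4388·e_1 = (1.0811, -1.7297, -3.4595, -1.0811).
‖u_2‖ = 4.1590, so e_2 = (0.2599, -0.4159, -0.8318, -0.2599).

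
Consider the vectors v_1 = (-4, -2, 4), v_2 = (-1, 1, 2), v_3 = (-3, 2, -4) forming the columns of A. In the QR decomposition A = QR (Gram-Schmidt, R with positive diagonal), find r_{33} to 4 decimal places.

v_1 = (-4, -2, 4); ‖v_1‖ = 6.0000, so q_1 = (-0.6667, -0.3333, 0.6667).
q_1·v_2 = (-0.6667)·(-1) + (-0.3333)·1 + 0.6667·2 = 1.6667.
u_2 = v_2 − 1.6667·q_1 = (0.1111, 1.5556, 0.8889).
‖u_2‖ = 1.7951, so q_2 = (0.0619, 0.8666, 0.4952).
q_1·v_3 = (-0.6667)·(-3) + (-0.3333)·2 + 0.6667·(-4) = -1.3333; q_2·v_3 = 0.0619·(-3) + 0.8666·2 + 0.4952·(-4) = -0.4333.
u_3 = v_3 + 1.3333·q_1 + 0.4333·q_2 = (-3.8621, 1.9310, -2.8966).
r_{33} = ‖u_3‖ = 5.1995.

r_{33} = 5.1995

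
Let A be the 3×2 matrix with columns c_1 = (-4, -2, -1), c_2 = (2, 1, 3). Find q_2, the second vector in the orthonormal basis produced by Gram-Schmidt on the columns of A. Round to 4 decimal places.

c_1 = (-4, -2, -1); ‖c_1‖ = 4.5826, so q_1 = (-0.8729, -0.4364, -0.2182).
q_1·c_2 = (-0.8729)·2 + (-0.4364)·1 + (-0.2182)·3 = -2.8368.
u_2 = c_2 + 2.8368·q_1 = (-0.4762, -0.2381, 2.3810).
‖u_2‖ = 2.4398, so q_2 = (-0.1952, -0.0976, 0.9759).

q_2 = (-0.1952, -0.0976, 0.9759)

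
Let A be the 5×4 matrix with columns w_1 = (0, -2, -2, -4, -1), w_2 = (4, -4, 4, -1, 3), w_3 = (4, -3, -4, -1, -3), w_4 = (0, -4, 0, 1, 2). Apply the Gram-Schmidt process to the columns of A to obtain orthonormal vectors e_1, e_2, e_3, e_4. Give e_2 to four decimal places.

e_2 = (0.5254, -0.5149, 0.5359, -0.1103, 0.3993)

e_1 = w_1/‖w_1‖ = (0, -2, -2, -4, -1)/5.0000 = (0.0000, -0.4000, -0.4000, -0.8000, -0.2000).
r_{12} = e_1·w_2 = 0.2000.
u_2 = w_2 − 0.2000·e_1 = (4.0000, -3.9200, 4.0800, -0.8400, 3.0400).
‖u_2‖ = 7.6131, so e_2 = (0.5254, -0.5149, 0.5359, -0.1103, 0.3993).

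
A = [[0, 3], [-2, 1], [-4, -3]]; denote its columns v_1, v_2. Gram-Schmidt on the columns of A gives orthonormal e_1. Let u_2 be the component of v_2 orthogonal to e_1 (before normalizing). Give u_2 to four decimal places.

u_2 = (3.0000, 2.0000, -1.0000)

e_1 = v_1/‖v_1‖ = (0, -2, -4)/4.4721 = (0.0000, -0.4472, -0.8944).
r_{12} = e_1·v_2 = 2.2361.
u_2 = v_2 − 2.2361·e_1 = (3.0000, 2.0000, -1.0000).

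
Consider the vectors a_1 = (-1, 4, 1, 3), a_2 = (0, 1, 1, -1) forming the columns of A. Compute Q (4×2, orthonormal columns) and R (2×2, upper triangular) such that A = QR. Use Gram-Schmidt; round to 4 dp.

a_1 = (-1, 4, 1, 3); ‖a_1‖ = 5.1962, so q_1 = (-0.1925, 0.7698, 0.1925, 0.5774).
q_1·a_2 = (-0.1925)·0 + 0.7698·1 + 0.1925·1 + 0.5774·(-1) = 0.3849.
u_2 = a_2 − 0.3849·q_1 = (0.0741, 0.7037, 0.9259, -1.2222).
‖u_2‖ = 1.6887, so q_2 = (0.0439, 0.4167, 0.5483, -0.7237).

Q = [[-0.1925, 0.0439], [0.7698, 0.4167], [0.1925, 0.5483], [0.5774, -0.7237]], R = [[5.1962, 0.3849], [0.0000, 1.6887]]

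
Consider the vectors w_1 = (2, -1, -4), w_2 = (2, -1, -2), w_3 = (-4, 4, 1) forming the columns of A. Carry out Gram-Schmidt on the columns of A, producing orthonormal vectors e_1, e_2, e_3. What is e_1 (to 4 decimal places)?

w_1 = (2, -1, -4); ‖w_1‖ = 4.5826, so e_1 = (0.4364, -0.2182, -0.8729).

e_1 = (0.4364, -0.2182, -0.8729)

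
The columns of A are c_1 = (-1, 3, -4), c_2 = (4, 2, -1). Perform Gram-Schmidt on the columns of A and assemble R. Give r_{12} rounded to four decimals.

q_1 = c_1/‖c_1‖ = (-1, 3, -4)/5.0990 = (-0.1961, 0.5883, -0.7845).
r_{12} = q_1·c_2 = 1.1767.

r_{12} = 1.1767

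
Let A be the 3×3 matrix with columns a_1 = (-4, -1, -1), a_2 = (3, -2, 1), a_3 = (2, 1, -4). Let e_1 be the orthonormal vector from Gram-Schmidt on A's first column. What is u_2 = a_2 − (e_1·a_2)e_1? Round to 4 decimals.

a_1 = (-4, -1, -1); ‖a_1‖ = 4.2426, so e_1 = (-0.9428, -0.2357, -0.2357).
e_1·a_2 = (-0.9428)·3 + (-0.2357)·(-2) + (-0.2357)·1 = -2.5927.
u_2 = a_2 + 2.5927·e_1 = (0.5556, -2.6111, 0.3889).

u_2 = (0.5556, -2.6111, 0.3889)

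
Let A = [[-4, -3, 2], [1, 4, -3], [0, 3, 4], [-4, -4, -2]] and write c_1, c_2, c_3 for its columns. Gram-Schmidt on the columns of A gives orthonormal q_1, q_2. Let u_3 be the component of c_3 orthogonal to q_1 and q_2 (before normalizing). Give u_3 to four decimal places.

q_1 = c_1/‖c_1‖ = (-4, 1, 0, -4)/5.7446 = (-0.6963, 0.1741, 0.0000, -0.6963).
r_{12} = q_1·c_2 = 5.5705.
u_2 = c_2 − 5.5705·q_1 = (0.8788, 3.0303, 3.0000, -0.1212).
‖u_2‖ = 4.3554, so q_2 = (0.2018, 0.6958, 0.6888, -0.0278).
r_{13} = q_1·c_3 = -0.5222; r_{23} = q_2·c_3 = 1.1271.
u_3 = c_3 + 0.5222·q_1 − 1.1271·q_2 = (1.4089, -3.6933, 3.2236, -2.3323).

u_3 = (1.4089, -3.6933, 3.2236, -2.3323)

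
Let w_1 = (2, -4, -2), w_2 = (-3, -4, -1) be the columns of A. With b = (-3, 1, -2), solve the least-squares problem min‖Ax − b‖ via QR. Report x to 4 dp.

x = (-0.5000, 0.5000)

w_1 = (2, -4, -2); ‖w_1‖ = 4.8990, so e_1 = (0.4082, -0.8165, -0.4082).
e_1·w_2 = 0.4082·(-3) + (-0.8165)·(-4) + (-0.4082)·(-1) = 2.4495.
u_2 = w_2 − 2.4495·e_1 = (-4.0000, -2.0000, 0.0000).
‖u_2‖ = 4.4721, so e_2 = (-0.8944, -0.4472, 0.0000).
Qᵀb = (-1.2247, 2.2361).
Back-substitute: x_2 = 2.2361/4.4721 = 0.5000.
x_1 = (-1.2247 − 2.4495·0.5000)/4.8990 = -0.5000.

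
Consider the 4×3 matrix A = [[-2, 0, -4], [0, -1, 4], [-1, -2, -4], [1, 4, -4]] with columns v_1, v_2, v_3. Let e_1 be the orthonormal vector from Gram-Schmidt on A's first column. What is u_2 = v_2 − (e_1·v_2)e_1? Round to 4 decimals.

v_1 = (-2, 0, -1, 1); ‖v_1‖ = 2.4495, so e_1 = (-0.8165, 0.0000, -0.4082, 0.4082).
e_1·v_2 = (-0.8165)·0 + 0.0000·(-1) + (-0.4082)·(-2) + 0.4082·4 = 2.4495.
u_2 = v_2 − 2.4495·e_1 = (2.0000, -1.0000, -1.0000, 3.0000).

u_2 = (2.0000, -1.0000, -1.0000, 3.0000)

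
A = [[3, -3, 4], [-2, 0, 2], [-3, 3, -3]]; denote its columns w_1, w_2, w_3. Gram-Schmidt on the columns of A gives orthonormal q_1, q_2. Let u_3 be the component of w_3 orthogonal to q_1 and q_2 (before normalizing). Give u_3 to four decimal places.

w_1 = (3, -2, -3); ‖w_1‖ = 4.6904, so q_1 = (0.6396, -0.4264, -0.6396).
q_1·w_2 = 0.6396·(-3) + (-0.4264)·0 + (-0.6396)·3 = -3.8376.
u_2 = w_2 + 3.8376·q_1 = (-0.5455, -1.6364, 0.5455).
‖u_2‖ = 1.8091, so q_2 = (-0.3015, -0.9045, 0.3015).
q_1·w_3 = 0.6396·4 + (-0.4264)·2 + (-0.6396)·(-3) = 3.6244; q_2·w_3 = (-0.3015)·4 + (-0.9045)·2 + 0.3015·(-3) = -3.9196.
u_3 = w_3 − 3.6244·q_1 + 3.9196·q_2 = (0.5000, 0.0000, 0.5000).

u_3 = (0.5000, 0.0000, 0.5000)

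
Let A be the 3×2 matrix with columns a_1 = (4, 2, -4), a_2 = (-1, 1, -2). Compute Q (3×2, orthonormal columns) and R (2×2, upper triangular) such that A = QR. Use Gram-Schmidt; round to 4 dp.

Q = [[0.6667, -0.7454], [0.3333, 0.2981], [-0.6667, -0.5963]], R = [[6.0000, 1.0000], [0.0000, 2.2361]]

a_1 = (4, 2, -4); ‖a_1‖ = 6.0000, so q_1 = (0.6667, 0.3333, -0.6667).
q_1·a_2 = 0.6667·(-1) + 0.3333·1 + (-0.6667)·(-2) = 1.0000.
u_2 = a_2 − 1.0000·q_1 = (-1.6667, 0.6667, -1.3333).
‖u_2‖ = 2.2361, so q_2 = (-0.7454, 0.2981, -0.5963).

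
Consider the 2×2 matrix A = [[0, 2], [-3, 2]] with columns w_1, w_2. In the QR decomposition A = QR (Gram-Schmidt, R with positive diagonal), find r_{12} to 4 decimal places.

r_{12} = -2.0000

w_1 = (0, -3); ‖w_1‖ = 3.0000, so e_1 = (0.0000, -1.0000).
r_{12} = e_1·w_2 = -2.0000.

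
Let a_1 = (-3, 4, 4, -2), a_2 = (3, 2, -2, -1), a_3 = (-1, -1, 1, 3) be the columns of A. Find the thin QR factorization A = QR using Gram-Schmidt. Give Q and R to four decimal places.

Q = [[-0.4472, 0.6160, 0.1595], [0.5963, 0.6377, 0.3856], [0.5963, -0.3350, 0.1794], [-0.2981, -0.3188, 0.8909]], R = [[6.7082, -1.0435, -0.4472], [0.0000, 4.1123, -2.5452], [0.0000, 0.0000, 2.3069]]

q_1 = a_1/‖a_1‖ = (-3, 4, 4, -2)/6.7082 = (-0.4472, 0.5963, 0.5963, -0.2981).
r_{12} = q_1·a_2 = -1.0435.
u_2 = a_2 + 1.0435·q_1 = (2.5333, 2.6222, -1.3778, -1.3111).
‖u_2‖ = 4.1123, so q_2 = (0.6160, 0.6377, -0.3350, -0.3188).
r_{13} = q_1·a_3 = -0.4472; r_{23} = q_2·a_3 = -2.5452.
u_3 = a_3 + 0.4472·q_1 + 2.5452·q_2 = (0.3679, 0.8896, 0.4139, 2.0552).
‖u_3‖ = 2.3069, so q_3 = (0.1595, 0.3856, 0.1794, 0.8909).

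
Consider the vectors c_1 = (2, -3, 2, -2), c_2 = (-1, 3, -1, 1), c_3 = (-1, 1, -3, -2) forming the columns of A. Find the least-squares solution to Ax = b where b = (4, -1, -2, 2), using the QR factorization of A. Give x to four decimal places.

x = (-0.3860, -0.6667, -0.1579)

c_1 = (2, -3, 2, -2); ‖c_1‖ = 4.5826, so q_1 = (0.4364, -0.6547, 0.4364, -0.4364).
q_1·c_2 = 0.4364·(-1) + (-0.6547)·3 + 0.4364·(-1) + (-0.4364)·1 = -3.2733.
u_2 = c_2 + 3.2733·q_1 = (0.4286, 0.8571, 0.4286, -0.4286).
‖u_2‖ = 1.1339, so q_2 = (0.3780, 0.7559, 0.3780, -0.3780).
q_1·c_3 = 0.4364·(-1) + (-0.6547)·1 + 0.4364·(-3) + (-0.4364)·(-2) = -1.5275; q_2·c_3 = 0.3780·(-1) + 0.7559·1 + 0.3780·(-3) + (-0.3780)·(-2) = 0.0000.
u_3 = c_3 + 1.5275·q_1 + 0.0000·q_2 = (-0.3333, 0.0000, -2.3333, -2.6667).
‖u_3‖ = 3.5590, so q_3 = (-0.0937, 0.0000, -0.6556, -0.7493).
Qᵀb = (0.6547, -0.7559, -0.5620).
Back-substitute: x_3 = -0.5620/3.5590 = -0.1579.
x_2 = (-0.7559 + 0.0000·(-0.1579))/1.1339 = -0.6667.
x_1 = (0.6547 + 3.2733·(-0.6667) + 1.5275·(-0.1579))/4.5826 = -0.3860.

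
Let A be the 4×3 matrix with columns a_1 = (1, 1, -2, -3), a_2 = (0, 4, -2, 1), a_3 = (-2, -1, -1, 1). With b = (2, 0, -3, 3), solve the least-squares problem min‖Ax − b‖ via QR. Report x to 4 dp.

a_1 = (1, 1, -2, -3); ‖a_1‖ = 3.8730, so q_1 = (0.2582, 0.2582, -0.5164, -0.7746).
q_1·a_2 = 0.2582·0 + 0.2582·4 + (-0.5164)·(-2) + (-0.7746)·1 = 1.2910.
u_2 = a_2 − 1.2910·q_1 = (-0.3333, 3.6667, -1.3333, 2.0000).
‖u_2‖ = 4.3970, so q_2 = (-0.0758, 0.8339, -0.3032, 0.4549).
q_1·a_3 = 0.2582·(-2) + 0.2582·(-1) + (-0.5164)·(-1) + (-0.7746)·1 = -1.0328; q_2·a_3 = (-0.0758)·(-2) + 0.8339·(-1) + (-0.3032)·(-1) + 0.4549·1 = 0.0758.
u_3 = a_3 + 1.0328·q_1 − 0.0758·q_2 = (-1.7276, -0.7966, -1.5103, 0.1655).
‖u_3‖ = 2.4347, so q_3 = (-0.7096, -0.3272, -0.6204, 0.0680).
Qᵀb = (-0.2582, 2.1227, 0.6458).
Back-substitute: x_3 = 0.6458/2.4347 = 0.2653.
x_2 = (2.1227 − 0.0758·0.2653)/4.3970 = 0.4782.
x_1 = (-0.2582 − 1.2910·0.4782 + 1.0328·0.2653)/3.8730 = -0.1553.

x = (-0.1553, 0.4782, 0.2653)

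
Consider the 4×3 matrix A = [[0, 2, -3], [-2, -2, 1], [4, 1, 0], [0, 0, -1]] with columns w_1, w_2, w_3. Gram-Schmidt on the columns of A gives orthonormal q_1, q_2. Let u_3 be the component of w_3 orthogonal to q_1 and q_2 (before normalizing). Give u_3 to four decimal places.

u_3 = (-0.5172, -0.6897, -0.3448, -1.0000)

q_1 = w_1/‖w_1‖ = (0, -2, 4, 0)/4.4721 = (0.0000, -0.4472, 0.8944, 0.0000).
r_{12} = q_1·w_2 = 1.7889.
u_2 = w_2 − 1.7889·q_1 = (2.0000, -1.2000, -0.6000, 0.0000).
‖u_2‖ = 2.4083, so q_2 = (0.8305, -0.4983, -0.2491, 0.0000).
r_{13} = q_1·w_3 = -0.4472; r_{23} = q_2·w_3 = -2.9896.
u_3 = w_3 + 0.4472·q_1 + 2.9896·q_2 = (-0.5172, -0.6897, -0.3448, -1.0000).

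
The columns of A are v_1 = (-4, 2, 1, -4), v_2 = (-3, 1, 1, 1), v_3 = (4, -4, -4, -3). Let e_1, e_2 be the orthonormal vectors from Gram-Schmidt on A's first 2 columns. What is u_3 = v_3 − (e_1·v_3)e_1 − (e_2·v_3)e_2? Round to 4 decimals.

u_3 = (-1.5139, -2.2879, -2.0991, -0.1548)

e_1 = v_1/‖v_1‖ = (-4, 2, 1, -4)/6.0828 = (-0.6576, 0.3288, 0.1644, -0.6576).
r_{12} = e_1·v_2 = 1.8084.
u_2 = v_2 − 1.8084·e_1 = (-1.8108, 0.4054, 0.7027, 2.1892).
‖u_2‖ = 2.9546, so e_2 = (-0.6129, 0.1372, 0.2378, 0.7409).
r_{13} = e_1·v_3 = -2.6304; r_{23} = e_2·v_3 = -6.1745.
u_3 = v_3 + 2.6304·e_1 + 6.1745·e_2 = (-1.5139, -2.2879, -2.0991, -0.1548).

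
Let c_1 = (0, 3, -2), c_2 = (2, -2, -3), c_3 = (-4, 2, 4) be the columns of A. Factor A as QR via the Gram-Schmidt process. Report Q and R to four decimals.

c_1 = (0, 3, -2); ‖c_1‖ = 3.6056, so e_1 = (0.0000, 0.8321, -0.5547).
e_1·c_2 = 0.0000·2 + 0.8321·(-2) + (-0.5547)·(-3) = 0.0000.
u_2 = c_2 + 0.0000·e_1 = (2.0000, -2.0000, -3.0000).
‖u_2‖ = 4.1231, so e_2 = (0.4851, -0.4851, -0.7276).
e_1·c_3 = 0.0000·(-4) + 0.8321·2 + (-0.5547)·4 = -0.5547; e_2·c_3 = 0.4851·(-4) + (-0.4851)·2 + (-0.7276)·4 = -5.8209.
u_3 = c_3 + 0.5547·e_1 + 5.8209·e_2 = (-1.1765, -0.3620, -0.5430).
‖u_3‖ = 1.3453, so e_3 = (-0.8745, -0.2691, -0.4036).

Q = [[0.0000, 0.4851, -0.8745], [0.8321, -0.4851, -0.2691], [-0.5547, -0.7276, -0.4036]], R = [[3.6056, 0.0000, -0.5547], [0.0000, 4.1231, -5.8209], [0.0000, 0.0000, 1.3453]]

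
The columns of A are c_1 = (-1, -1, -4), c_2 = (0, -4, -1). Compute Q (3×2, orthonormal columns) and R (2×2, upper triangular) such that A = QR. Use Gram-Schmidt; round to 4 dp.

Q = [[-0.2357, 0.1212], [-0.2357, -0.9697], [-0.9428, 0.2121]], R = [[4.2426, 1.8856], [0.0000, 3.6667]]

q_1 = c_1/‖c_1‖ = (-1, -1, -4)/4.2426 = (-0.2357, -0.2357, -0.9428).
r_{12} = q_1·c_2 = 1.8856.
u_2 = c_2 − 1.8856·q_1 = (0.4444, -3.5556, 0.7778).
‖u_2‖ = 3.6667, so q_2 = (0.1212, -0.9697, 0.2121).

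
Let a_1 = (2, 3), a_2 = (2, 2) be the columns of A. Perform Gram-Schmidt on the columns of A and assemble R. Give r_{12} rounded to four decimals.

r_{12} = 2.7735

a_1 = (2, 3); ‖a_1‖ = 3.6056, so e_1 = (0.5547, 0.8321).
r_{12} = e_1·a_2 = 2.7735.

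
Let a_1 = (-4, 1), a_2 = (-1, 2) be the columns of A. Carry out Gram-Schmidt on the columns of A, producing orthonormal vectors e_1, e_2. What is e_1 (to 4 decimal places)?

e_1 = a_1/‖a_1‖ = (-4, 1)/4.1231 = (-0.9701, 0.2425).

e_1 = (-0.9701, 0.2425)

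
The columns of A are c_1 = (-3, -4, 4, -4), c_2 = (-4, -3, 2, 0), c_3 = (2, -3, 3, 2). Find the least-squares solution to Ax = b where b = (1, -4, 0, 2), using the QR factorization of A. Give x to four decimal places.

e_1 = c_1/‖c_1‖ = (-3, -4, 4, -4)/7.5498 = (-0.3974, -0.5298, 0.5298, -0.5298).
r_{12} = e_1·c_2 = 4.2385.
u_2 = c_2 − 4.2385·e_1 = (-2.3158, -0.7544, -0.2456, 2.2456).
‖u_2‖ = 3.3219, so e_2 = (-0.6971, -0.2271, -0.0739, 0.6760).
r_{13} = e_1·c_3 = 1.3245; r_{23} = e_2·c_3 = 0.4172.
u_3 = c_3 − 1.3245·e_1 − 0.4172·e_2 = (2.8172, -2.2035, 2.3291, 2.4197).
‖u_3‖ = 4.9063, so e_3 = (0.5742, -0.4491, 0.4747, 0.4932).
Qᵀb = (0.6623, 1.5633, 3.3570).
Back-substitute: x_3 = 3.3570/4.9063 = 0.6842.
x_2 = (1.5633 − 0.4172·0.6842)/3.3219 = 0.3847.
x_1 = (0.6623 − 4.2385·0.3847 − 1.3245·0.6842)/7.5498 = -0.2483.

x = (-0.2483, 0.3847, 0.6842)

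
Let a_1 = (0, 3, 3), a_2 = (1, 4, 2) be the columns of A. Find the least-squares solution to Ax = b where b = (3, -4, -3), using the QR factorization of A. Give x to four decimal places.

q_1 = a_1/‖a_1‖ = (0, 3, 3)/4.2426 = (0.0000, 0.7071, 0.7071).
r_{12} = q_1·a_2 = 4.2426.
u_2 = a_2 − 4.2426·q_1 = (1.0000, 1.0000, -1.0000).
‖u_2‖ = 1.7321, so q_2 = (0.5774, 0.5774, -0.5774).
Qᵀb = (-4.9497, 1.1547).
Back-substitute: x_2 = 1.1547/1.7321 = 0.6667.
x_1 = (-4.9497 − 4.2426·0.6667)/4.2426 = -1.8333.

x = (-1.8333, 0.6667)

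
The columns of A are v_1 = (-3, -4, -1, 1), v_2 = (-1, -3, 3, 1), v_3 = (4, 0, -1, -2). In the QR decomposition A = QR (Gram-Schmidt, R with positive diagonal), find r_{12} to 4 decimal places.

v_1 = (-3, -4, -1, 1); ‖v_1‖ = 5.1962, so q_1 = (-0.5774, -0.7698, -0.1925, 0.1925).
r_{12} = q_1·v_2 = 2.5019.

r_{12} = 2.5019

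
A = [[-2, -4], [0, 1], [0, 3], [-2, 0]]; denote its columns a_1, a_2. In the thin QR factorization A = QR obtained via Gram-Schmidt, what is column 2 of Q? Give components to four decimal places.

e_2 = (-0.4714, 0.2357, 0.7071, 0.4714)

a_1 = (-2, 0, 0, -2); ‖a_1‖ = 2.8284, so e_1 = (-0.7071, 0.0000, 0.0000, -0.7071).
e_1·a_2 = (-0.7071)·(-4) + 0.0000·1 + 0.0000·3 + (-0.7071)·0 = 2.8284.
u_2 = a_2 − 2.8284·e_1 = (-2.0000, 1.0000, 3.0000, 2.0000).
‖u_2‖ = 4.2426, so e_2 = (-0.4714, 0.2357, 0.7071, 0.4714).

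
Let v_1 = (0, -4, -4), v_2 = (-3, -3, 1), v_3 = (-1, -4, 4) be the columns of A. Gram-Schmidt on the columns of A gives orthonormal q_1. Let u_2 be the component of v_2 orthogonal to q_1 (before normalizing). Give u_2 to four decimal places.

v_1 = (0, -4, -4); ‖v_1‖ = 5.6569, so q_1 = (0.0000, -0.7071, -0.7071).
q_1·v_2 = 0.0000·(-3) + (-0.7071)·(-3) + (-0.7071)·1 = 1.4142.
u_2 = v_2 − 1.4142·q_1 = (-3.0000, -2.0000, 2.0000).

u_2 = (-3.0000, -2.0000, 2.0000)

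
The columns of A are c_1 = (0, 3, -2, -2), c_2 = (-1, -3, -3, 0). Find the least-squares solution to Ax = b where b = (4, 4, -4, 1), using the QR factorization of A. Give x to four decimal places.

x = (1.0510, -0.0446)

c_1 = (0, 3, -2, -2); ‖c_1‖ = 4.1231, so q_1 = (0.0000, 0.7276, -0.4851, -0.4851).
q_1·c_2 = 0.0000·(-1) + 0.7276·(-3) + (-0.4851)·(-3) + (-0.4851)·0 = -0.7276.
u_2 = c_2 + 0.7276·q_1 = (-1.0000, -2.4706, -3.3529, -0.3529).
‖u_2‖ = 4.2977, so q_2 = (-0.2327, -0.5749, -0.7802, -0.0821).
Qᵀb = (4.3656, -0.1916).
Back-substitute: x_2 = -0.1916/4.2977 = -0.0446.
x_1 = (4.3656 + 0.7276·(-0.0446))/4.1231 = 1.0510.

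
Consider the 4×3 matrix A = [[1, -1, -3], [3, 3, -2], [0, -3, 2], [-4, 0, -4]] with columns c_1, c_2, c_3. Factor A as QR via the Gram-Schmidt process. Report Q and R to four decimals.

c_1 = (1, 3, 0, -4); ‖c_1‖ = 5.0990, so e_1 = (0.1961, 0.5883, 0.0000, -0.7845).
e_1·c_2 = 0.1961·(-1) + 0.5883·3 + 0.0000·(-3) + (-0.7845)·0 = 1.5689.
u_2 = c_2 − 1.5689·e_1 = (-1.3077, 2.0769, -3.0000, 1.2308).
‖u_2‖ = 4.0668, so e_2 = (-0.3216, 0.5107, -0.7377, 0.3026).
e_1·c_3 = 0.1961·(-3) + 0.5883·(-2) + 0.0000·2 + (-0.7845)·(-4) = 1.3728; e_2·c_3 = (-0.3216)·(-3) + 0.5107·(-2) + (-0.7377)·2 + 0.3026·(-4) = -2.7427.
u_3 = c_3 − 1.3728·e_1 + 2.7427·e_2 = (-4.1512, -1.4070, -0.0233, -2.0930).
‖u_3‖ = 4.8573, so e_3 = (-0.8546, -0.2897, -0.0048, -0.4309).

Q = [[0.1961, -0.3216, -0.8546], [0.5883, 0.5107, -0.2897], [0.0000, -0.7377, -0.0048], [-0.7845, 0.3026, -0.4309]], R = [[5.0990, 1.5689, 1.3728], [0.0000, 4.0668, -2.7427], [0.0000, 0.0000, 4.8573]]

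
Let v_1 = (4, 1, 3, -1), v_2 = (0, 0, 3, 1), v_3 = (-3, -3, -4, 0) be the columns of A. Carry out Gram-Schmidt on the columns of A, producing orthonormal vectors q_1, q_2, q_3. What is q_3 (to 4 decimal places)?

q_3 = (0.1710, -0.9734, 0.0482, -0.1447)

q_1 = v_1/‖v_1‖ = (4, 1, 3, -1)/5.1962 = (0.7698, 0.1925, 0.5774, -0.1925).
r_{12} = q_1·v_2 = 1.5396.
u_2 = v_2 − 1.5396·q_1 = (-1.1852, -0.2963, 2.1111, 1.2963).
‖u_2‖ = 2.7622, so q_2 = (-0.4291, -0.1073, 0.7643, 0.4693).
r_{13} = q_1·v_3 = -5.1962; r_{23} = q_2·v_3 = -1.4481.
u_3 = v_3 + 5.1962·q_1 + 1.4481·q_2 = (0.3786, -2.1553, 0.1068, -0.3204).
‖u_3‖ = 2.2143, so q_3 = (0.1710, -0.9734, 0.0482, -0.1447).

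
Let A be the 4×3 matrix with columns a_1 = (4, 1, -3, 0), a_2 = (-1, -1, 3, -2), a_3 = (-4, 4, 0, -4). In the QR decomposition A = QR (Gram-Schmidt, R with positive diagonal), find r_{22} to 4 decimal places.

e_1 = a_1/‖a_1‖ = (4, 1, -3, 0)/5.0990 = (0.7845, 0.1961, -0.5883, 0.0000).
r_{12} = e_1·a_2 = -2.7456.
u_2 = a_2 + 2.7456·e_1 = (1.1538, -0.4615, 1.3846, -2.0000).
r_{22} = ‖u_2‖ = 2.7316.

r_{22} = 2.7316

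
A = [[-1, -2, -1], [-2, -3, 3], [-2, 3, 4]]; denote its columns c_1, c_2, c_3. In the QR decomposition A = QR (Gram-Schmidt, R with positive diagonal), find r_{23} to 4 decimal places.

c_1 = (-1, -2, -2); ‖c_1‖ = 3.0000, so e_1 = (-0.3333, -0.6667, -0.6667).
e_1·c_2 = (-0.3333)·(-2) + (-0.6667)·(-3) + (-0.6667)·3 = 0.6667.
u_2 = c_2 − 0.6667·e_1 = (-1.7778, -2.5556, 3.4444).
‖u_2‖ = 4.6428, so e_2 = (-0.3829, -0.5504, 0.7419).
r_{23} = e_2·c_3 = 1.6992.

r_{23} = 1.6992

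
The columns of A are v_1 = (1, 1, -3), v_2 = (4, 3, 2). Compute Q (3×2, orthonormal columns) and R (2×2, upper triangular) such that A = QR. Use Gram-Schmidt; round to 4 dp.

Q = [[0.3015, 0.7270], [0.3015, 0.5411], [-0.9045, 0.4227]], R = [[3.3166, 0.3015], [0.0000, 5.3767]]

v_1 = (1, 1, -3); ‖v_1‖ = 3.3166, so e_1 = (0.3015, 0.3015, -0.9045).
e_1·v_2 = 0.3015·4 + 0.3015·3 + (-0.9045)·2 = 0.3015.
u_2 = v_2 − 0.3015·e_1 = (3.9091, 2.9091, 2.2727).
‖u_2‖ = 5.3767, so e_2 = (0.7270, 0.5411, 0.4227).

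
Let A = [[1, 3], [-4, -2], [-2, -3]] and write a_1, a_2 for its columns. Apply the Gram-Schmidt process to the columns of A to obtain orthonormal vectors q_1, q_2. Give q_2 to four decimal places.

q_2 = (0.7632, 0.4314, -0.4811)

q_1 = a_1/‖a_1‖ = (1, -4, -2)/4.5826 = (0.2182, -0.8729, -0.4364).
r_{12} = q_1·a_2 = 3.7097.
u_2 = a_2 − 3.7097·q_1 = (2.1905, 1.2381, -1.3810).
‖u_2‖ = 2.8702, so q_2 = (0.7632, 0.4314, -0.4811).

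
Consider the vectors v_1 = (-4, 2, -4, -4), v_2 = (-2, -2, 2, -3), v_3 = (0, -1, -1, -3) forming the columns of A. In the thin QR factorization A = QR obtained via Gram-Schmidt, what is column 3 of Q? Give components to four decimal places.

v_1 = (-4, 2, -4, -4); ‖v_1‖ = 7.2111, so q_1 = (-0.5547, 0.2774, -0.5547, -0.5547).
q_1·v_2 = (-0.5547)·(-2) + 0.2774·(-2) + (-0.5547)·2 + (-0.5547)·(-3) = 1.1094.
u_2 = v_2 − 1.1094·q_1 = (-1.3846, -2.3077, 2.6154, -2.3846).
‖u_2‖ = 4.4463, so q_2 = (-0.3114, -0.5190, 0.5882, -0.5363).
q_1·v_3 = (-0.5547)·0 + 0.2774·(-1) + (-0.5547)·(-1) + (-0.5547)·(-3) = 1.9415; q_2·v_3 = (-0.3114)·0 + (-0.5190)·(-1) + 0.5882·(-1) + (-0.5363)·(-3) = 1.5398.
u_3 = v_3 − 1.9415·q_1 − 1.5398·q_2 = (1.5564, -0.7393, -0.8288, -1.0973).
‖u_3‖ = 2.2045, so q_3 = (0.7060, -0.3354, -0.3760, -0.4977).

q_3 = (0.7060, -0.3354, -0.3760, -0.4977)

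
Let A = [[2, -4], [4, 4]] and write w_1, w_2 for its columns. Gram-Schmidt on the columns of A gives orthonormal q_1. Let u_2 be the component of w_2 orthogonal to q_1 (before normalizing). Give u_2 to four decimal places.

w_1 = (2, 4); ‖w_1‖ = 4.4721, so q_1 = (0.4472, 0.8944).
q_1·w_2 = 0.4472·(-4) + 0.8944·4 = 1.7889.
u_2 = w_2 − 1.7889·q_1 = (-4.8000, 2.4000).

u_2 = (-4.8000, 2.4000)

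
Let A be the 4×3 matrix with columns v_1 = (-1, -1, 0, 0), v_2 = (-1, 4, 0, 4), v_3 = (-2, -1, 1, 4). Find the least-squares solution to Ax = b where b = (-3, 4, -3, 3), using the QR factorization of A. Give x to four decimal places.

x = (4.0479, 1.8211, -1.2109)

e_1 = v_1/‖v_1‖ = (-1, -1, 0, 0)/1.4142 = (-0.7071, -0.7071, 0.0000, 0.0000).
r_{12} = e_1·v_2 = -2.1213.
u_2 = v_2 + 2.1213·e_1 = (-2.5000, 2.5000, 0.0000, 4.0000).
‖u_2‖ = 5.3385, so e_2 = (-0.4683, 0.4683, 0.0000, 0.7493).
r_{13} = e_1·v_3 = 2.1213; r_{23} = e_2·v_3 = 3.4654.
u_3 = v_3 − 2.1213·e_1 − 3.4654·e_2 = (1.1228, -1.1228, 1.0000, 1.4035).
‖u_3‖ = 2.3433, so e_3 = (0.4791, -0.4791, 0.4267, 0.5989).
Qᵀb = (-0.7071, 5.5259, -2.8375).
Back-substitute: x_3 = -2.8375/2.3433 = -1.2109.
x_2 = (5.5259 − 3.4654·(-1.2109))/5.3385 = 1.8211.
x_1 = (-0.7071 + 2.1213·1.8211 − 2.1213·(-1.2109))/1.4142 = 4.0479.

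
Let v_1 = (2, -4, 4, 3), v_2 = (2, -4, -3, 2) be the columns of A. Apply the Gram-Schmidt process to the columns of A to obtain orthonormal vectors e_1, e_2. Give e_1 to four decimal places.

e_1 = (0.2981, -0.5963, 0.5963, 0.4472)

v_1 = (2, -4, 4, 3); ‖v_1‖ = 6.7082, so e_1 = (0.2981, -0.5963, 0.5963, 0.4472).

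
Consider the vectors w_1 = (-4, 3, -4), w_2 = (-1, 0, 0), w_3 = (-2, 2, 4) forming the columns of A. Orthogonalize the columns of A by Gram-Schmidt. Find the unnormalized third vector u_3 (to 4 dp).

w_1 = (-4, 3, -4); ‖w_1‖ = 6.4031, so e_1 = (-0.6247, 0.4685, -0.6247).
e_1·w_2 = (-0.6247)·(-1) + 0.4685·0 + (-0.6247)·0 = 0.6247.
u_2 = w_2 − 0.6247·e_1 = (-0.6098, -0.2927, 0.3902).
‖u_2‖ = 0.7809, so e_2 = (-0.7809, -0.3748, 0.4998).
e_1·w_3 = (-0.6247)·(-2) + 0.4685·2 + (-0.6247)·4 = -0.3123; e_2·w_3 = (-0.7809)·(-2) + (-0.3748)·2 + 0.4998·4 = 2.8111.
u_3 = w_3 + 0.3123·e_1 − 2.8111·e_2 = (0.0000, 3.2000, 2.4000).

u_3 = (0.0000, 3.2000, 2.4000)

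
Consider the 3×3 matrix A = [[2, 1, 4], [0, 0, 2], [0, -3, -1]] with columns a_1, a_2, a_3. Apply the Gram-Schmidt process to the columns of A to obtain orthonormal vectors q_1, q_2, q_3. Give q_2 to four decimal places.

q_2 = (0.0000, 0.0000, -1.0000)

a_1 = (2, 0, 0); ‖a_1‖ = 2.0000, so q_1 = (1.0000, 0.0000, 0.0000).
q_1·a_2 = 1.0000·1 + 0.0000·0 + 0.0000·(-3) = 1.0000.
u_2 = a_2 − 1.0000·q_1 = (0.0000, 0.0000, -3.0000).
‖u_2‖ = 3.0000, so q_2 = (0.0000, 0.0000, -1.0000).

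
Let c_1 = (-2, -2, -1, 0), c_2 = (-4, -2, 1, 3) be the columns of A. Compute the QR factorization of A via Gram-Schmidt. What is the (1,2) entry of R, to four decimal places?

c_1 = (-2, -2, -1, 0); ‖c_1‖ = 3.0000, so e_1 = (-0.6667, -0.6667, -0.3333, 0.0000).
r_{12} = e_1·c_2 = 3.6667.

r_{12} = 3.6667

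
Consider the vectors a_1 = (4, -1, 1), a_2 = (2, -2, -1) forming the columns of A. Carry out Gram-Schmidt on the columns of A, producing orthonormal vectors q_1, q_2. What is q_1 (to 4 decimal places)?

a_1 = (4, -1, 1); ‖a_1‖ = 4.2426, so q_1 = (0.9428, -0.2357, 0.2357).

q_1 = (0.9428, -0.2357, 0.2357)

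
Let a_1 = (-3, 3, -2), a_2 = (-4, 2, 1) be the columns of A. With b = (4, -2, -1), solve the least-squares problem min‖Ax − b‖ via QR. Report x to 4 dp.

e_1 = a_1/‖a_1‖ = (-3, 3, -2)/4.6904 = (-0.6396, 0.6396, -0.4264).
r_{12} = e_1·a_2 = 3.4112.
u_2 = a_2 − 3.4112·e_1 = (-1.8182, -0.1818, 2.4545).
‖u_2‖ = 3.0600, so e_2 = (-0.5942, -0.0594, 0.8021).
Qᵀb = (-3.4112, -3.0600).
Back-substitute: x_2 = -3.0600/3.0600 = -1.0000.
x_1 = (-3.4112 − 3.4112·(-1.0000))/4.6904 = 0.0000.

x = (0.0000, -1.0000)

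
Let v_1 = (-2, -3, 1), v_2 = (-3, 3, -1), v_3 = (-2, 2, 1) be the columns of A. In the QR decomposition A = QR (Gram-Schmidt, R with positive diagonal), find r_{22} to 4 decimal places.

r_{22} = 4.2258

v_1 = (-2, -3, 1); ‖v_1‖ = 3.7417, so q_1 = (-0.5345, -0.8018, 0.2673).
q_1·v_2 = (-0.5345)·(-3) + (-0.8018)·3 + 0.2673·(-1) = -1.0690.
u_2 = v_2 + 1.0690·q_1 = (-3.5714, 2.1429, -0.7143).
r_{22} = ‖u_2‖ = 4.2258.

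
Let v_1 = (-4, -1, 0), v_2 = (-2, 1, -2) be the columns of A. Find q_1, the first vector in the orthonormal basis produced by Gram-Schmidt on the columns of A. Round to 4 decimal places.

q_1 = (-0.9701, -0.2425, 0.0000)

q_1 = v_1/‖v_1‖ = (-4, -1, 0)/4.1231 = (-0.9701, -0.2425, 0.0000).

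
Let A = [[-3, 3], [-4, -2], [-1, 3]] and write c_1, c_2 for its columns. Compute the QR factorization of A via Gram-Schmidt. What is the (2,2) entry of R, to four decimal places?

c_1 = (-3, -4, -1); ‖c_1‖ = 5.0990, so q_1 = (-0.5883, -0.7845, -0.1961).
q_1·c_2 = (-0.5883)·3 + (-0.7845)·(-2) + (-0.1961)·3 = -0.7845.
u_2 = c_2 + 0.7845·q_1 = (2.5385, -2.6154, 2.8462).
r_{22} = ‖u_2‖ = 4.6244.

r_{22} = 4.6244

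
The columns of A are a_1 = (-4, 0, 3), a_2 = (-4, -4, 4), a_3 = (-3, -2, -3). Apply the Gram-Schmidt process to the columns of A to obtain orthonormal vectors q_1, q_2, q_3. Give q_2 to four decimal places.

q_2 = (0.1177, -0.9806, 0.1569)

q_1 = a_1/‖a_1‖ = (-4, 0, 3)/5.0000 = (-0.8000, 0.0000, 0.6000).
r_{12} = q_1·a_2 = 5.6000.
u_2 = a_2 − 5.6000·q_1 = (0.4800, -4.0000, 0.6400).
‖u_2‖ = 4.0792, so q_2 = (0.1177, -0.9806, 0.1569).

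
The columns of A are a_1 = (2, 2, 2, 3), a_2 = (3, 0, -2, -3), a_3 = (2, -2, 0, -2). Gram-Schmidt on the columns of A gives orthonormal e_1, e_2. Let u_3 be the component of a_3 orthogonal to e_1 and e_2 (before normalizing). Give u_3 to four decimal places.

u_3 = (0.7070, -1.7676, 1.2494, -0.1259)

a_1 = (2, 2, 2, 3); ‖a_1‖ = 4.5826, so e_1 = (0.4364, 0.4364, 0.4364, 0.6547).
e_1·a_2 = 0.4364·3 + 0.4364·0 + 0.4364·(-2) + 0.6547·(-3) = -1.5275.
u_2 = a_2 + 1.5275·e_1 = (3.6667, 0.6667, -1.3333, -2.0000).
‖u_2‖ = 4.4347, so e_2 = (0.8268, 0.1503, -0.3007, -0.4510).
e_1·a_3 = 0.4364·2 + 0.4364·(-2) + 0.4364·0 + 0.6547·(-2) = -1.3093; e_2·a_3 = 0.8268·2 + 0.1503·(-2) + (-0.3007)·0 + (-0.4510)·(-2) = 2.2549.
u_3 = a_3 + 1.3093·e_1 − 2.2549·e_2 = (0.7070, -1.7676, 1.2494, -0.1259).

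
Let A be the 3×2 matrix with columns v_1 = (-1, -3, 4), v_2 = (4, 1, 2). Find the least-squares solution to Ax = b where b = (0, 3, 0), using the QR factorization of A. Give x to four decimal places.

v_1 = (-1, -3, 4); ‖v_1‖ = 5.0990, so q_1 = (-0.1961, -0.5883, 0.7845).
q_1·v_2 = (-0.1961)·4 + (-0.5883)·1 + 0.7845·2 = 0.1961.
u_2 = v_2 − 0.1961·q_1 = (4.0385, 1.1154, 1.8462).
‖u_2‖ = 4.5784, so q_2 = (0.8821, 0.2436, 0.4032).
Qᵀb = (-1.7650, 0.7309).
Back-substitute: x_2 = 0.7309/4.5784 = 0.1596.
x_1 = (-1.7650 − 0.1961·0.1596)/5.0990 = -0.3523.

x = (-0.3523, 0.1596)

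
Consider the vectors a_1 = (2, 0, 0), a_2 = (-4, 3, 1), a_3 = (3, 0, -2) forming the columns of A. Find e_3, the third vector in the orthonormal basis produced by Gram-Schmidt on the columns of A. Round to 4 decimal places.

e_3 = (0.0000, 0.3162, -0.9487)

a_1 = (2, 0, 0); ‖a_1‖ = 2.0000, so e_1 = (1.0000, 0.0000, 0.0000).
e_1·a_2 = 1.0000·(-4) + 0.0000·3 + 0.0000·1 = -4.0000.
u_2 = a_2 + 4.0000·e_1 = (0.0000, 3.0000, 1.0000).
‖u_2‖ = 3.1623, so e_2 = (0.0000, 0.9487, 0.3162).
e_1·a_3 = 1.0000·3 + 0.0000·0 + 0.0000·(-2) = 3.0000; e_2·a_3 = 0.0000·3 + 0.9487·0 + 0.3162·(-2) = -0.6325.
u_3 = a_3 − 3.0000·e_1 + 0.6325·e_2 = (0.0000, 0.6000, -1.8000).
‖u_3‖ = 1.8974, so e_3 = (0.0000, 0.3162, -0.9487).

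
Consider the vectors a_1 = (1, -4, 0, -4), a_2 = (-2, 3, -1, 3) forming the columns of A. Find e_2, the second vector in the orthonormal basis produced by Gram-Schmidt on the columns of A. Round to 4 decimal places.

e_2 = (-0.7643, -0.0955, -0.6305, -0.0955)

e_1 = a_1/‖a_1‖ = (1, -4, 0, -4)/5.7446 = (0.1741, -0.6963, 0.0000, -0.6963).
r_{12} = e_1·a_2 = -4.5260.
u_2 = a_2 + 4.5260·e_1 = (-1.2121, -0.1515, -1.0000, -0.1515).
‖u_2‖ = 1.5859, so e_2 = (-0.7643, -0.0955, -0.6305, -0.0955).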